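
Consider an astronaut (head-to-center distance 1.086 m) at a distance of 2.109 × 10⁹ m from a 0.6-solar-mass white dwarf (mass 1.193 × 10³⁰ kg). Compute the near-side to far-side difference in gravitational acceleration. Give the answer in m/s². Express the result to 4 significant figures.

Δa = 4GMr/d³
   = 4 × (6.674 × 10⁻¹¹) × (1.193 × 10³⁰) × (1.086) / (2.109 × 10⁹)³
   = 3.687 × 10⁻⁸ m/s²

3.687 × 10⁻⁸ m/s²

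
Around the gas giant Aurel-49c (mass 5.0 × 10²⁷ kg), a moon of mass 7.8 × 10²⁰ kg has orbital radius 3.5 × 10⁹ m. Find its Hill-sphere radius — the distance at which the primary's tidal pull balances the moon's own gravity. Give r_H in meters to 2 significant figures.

1.3 × 10⁷ m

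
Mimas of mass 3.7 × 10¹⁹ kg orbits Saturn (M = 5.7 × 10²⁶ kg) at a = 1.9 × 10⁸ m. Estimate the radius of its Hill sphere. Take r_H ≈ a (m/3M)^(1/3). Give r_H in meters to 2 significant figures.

5.3 × 10⁵ m

r_H ≈ a (m/3M)^(1/3)
    = (1.9 × 10⁸) × (3.7 × 10¹⁹ / (3 × 5.7 × 10²⁶))^(1/3)
    = 5.3 × 10⁵ m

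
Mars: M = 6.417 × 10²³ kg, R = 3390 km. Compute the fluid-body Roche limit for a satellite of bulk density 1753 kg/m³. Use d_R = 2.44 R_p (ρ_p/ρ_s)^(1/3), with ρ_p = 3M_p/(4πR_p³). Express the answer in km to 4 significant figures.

10830 km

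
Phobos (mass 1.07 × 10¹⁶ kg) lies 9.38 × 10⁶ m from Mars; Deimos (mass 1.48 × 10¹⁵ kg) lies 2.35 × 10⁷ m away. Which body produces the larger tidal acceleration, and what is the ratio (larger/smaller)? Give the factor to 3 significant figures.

Phobos, by a factor of ≈ 114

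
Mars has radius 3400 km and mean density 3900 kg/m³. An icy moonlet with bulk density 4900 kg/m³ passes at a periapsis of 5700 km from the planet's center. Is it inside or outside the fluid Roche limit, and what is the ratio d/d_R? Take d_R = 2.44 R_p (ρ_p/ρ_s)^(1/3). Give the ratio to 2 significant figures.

d_R = 2.44 × (3400 km) × (3900/4900)^(1/3) = 7688 km
d/d_R = (5700) / (7688) = 0.74
Since d/d_R < 1, the body is inside the Roche limit.

inside; d/d_R ≈ 0.74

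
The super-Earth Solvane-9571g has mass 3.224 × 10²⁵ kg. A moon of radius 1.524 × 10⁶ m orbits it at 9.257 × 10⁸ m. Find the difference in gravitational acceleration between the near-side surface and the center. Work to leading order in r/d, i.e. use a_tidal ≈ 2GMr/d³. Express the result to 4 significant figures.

The tidal stretch is the gradient of GM/d² times the body's extent r, hence the 1/d³ dependence.
Δa = 2GMr/d³
   = 2 × (6.674 × 10⁻¹¹) × (3.224 × 10²⁵) × (1.524 × 10⁶) / (9.257 × 10⁸)³
   = 8.268 × 10⁻⁶ m/s²

8.268 × 10⁻⁶ m/s²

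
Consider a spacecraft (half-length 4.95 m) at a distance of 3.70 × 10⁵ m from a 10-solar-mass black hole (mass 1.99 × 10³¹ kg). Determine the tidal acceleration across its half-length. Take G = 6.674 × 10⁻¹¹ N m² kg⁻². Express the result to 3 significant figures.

2.60 × 10⁵ m/s²

Δa = 2GMr/d³
   = 2 × (6.674 × 10⁻¹¹) × (1.99 × 10³¹) × (4.95) / (3.70 × 10⁵)³
   = 2.60 × 10⁵ m/s²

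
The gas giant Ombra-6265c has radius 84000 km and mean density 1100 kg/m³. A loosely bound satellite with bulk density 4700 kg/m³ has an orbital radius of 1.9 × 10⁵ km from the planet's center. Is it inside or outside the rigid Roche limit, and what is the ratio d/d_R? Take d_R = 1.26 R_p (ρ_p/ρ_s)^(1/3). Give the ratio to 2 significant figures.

outside; d/d_R ≈ 2.9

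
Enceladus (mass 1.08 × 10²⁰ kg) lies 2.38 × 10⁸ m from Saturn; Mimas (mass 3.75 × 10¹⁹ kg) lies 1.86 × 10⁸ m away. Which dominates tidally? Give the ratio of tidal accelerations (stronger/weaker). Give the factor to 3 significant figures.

Enceladus, by a factor of ≈ 1.37

Tidal stretch scales as M/d³; compute that for each body.
Enceladus: (1.08 × 10²⁰) / (2.38 × 10⁸)³ = 8.011 × 10⁻⁶
Mimas: (3.75 × 10¹⁹) / (1.86 × 10⁸)³ = 5.828 × 10⁻⁶
Ratio (larger/smaller) = 1.37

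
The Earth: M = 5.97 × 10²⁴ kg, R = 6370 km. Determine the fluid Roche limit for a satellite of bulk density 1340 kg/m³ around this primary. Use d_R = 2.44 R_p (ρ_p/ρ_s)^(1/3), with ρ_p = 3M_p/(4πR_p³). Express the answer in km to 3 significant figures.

24900 km

ρ_p = 3M_p/(4πR_p³) = 3 × (5.97 × 10²⁴) / (4π × (6.37 × 10⁶ m)³) = 5510 kg/m³
d_R = 2.44 × 6370 km × (5510/1340)^(1/3)
    = 24900 km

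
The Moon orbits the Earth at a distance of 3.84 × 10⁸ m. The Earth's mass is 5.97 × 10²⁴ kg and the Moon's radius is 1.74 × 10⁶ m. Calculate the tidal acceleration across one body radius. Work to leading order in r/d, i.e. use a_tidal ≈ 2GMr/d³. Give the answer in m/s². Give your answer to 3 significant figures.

2.45 × 10⁻⁵ m/s²

Differencing GM/(d−r)² and GM/d² to first order in r/d gives 2GMr/d³.
Δa = 2GMr/d³
   = 2 × (6.674 × 10⁻¹¹) × (5.97 × 10²⁴) × (1.74 × 10⁶) / (3.84 × 10⁸)³
   = 2.45 × 10⁻⁵ m/s²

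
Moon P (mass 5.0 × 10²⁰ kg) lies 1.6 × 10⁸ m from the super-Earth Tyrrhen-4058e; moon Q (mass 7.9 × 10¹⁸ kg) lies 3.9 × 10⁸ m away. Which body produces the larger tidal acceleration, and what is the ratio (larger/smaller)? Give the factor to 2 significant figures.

Tidal stretch scales as M/d³; compute that for each body.
Moon P: (5.0 × 10²⁰) / (1.6 × 10⁸)³ = 1.221 × 10⁻⁴
Moon Q: (7.9 × 10¹⁸) / (3.9 × 10⁸)³ = 1.332 × 10⁻⁷
Ratio (larger/smaller) = 920

Moon P, by a factor of ≈ 920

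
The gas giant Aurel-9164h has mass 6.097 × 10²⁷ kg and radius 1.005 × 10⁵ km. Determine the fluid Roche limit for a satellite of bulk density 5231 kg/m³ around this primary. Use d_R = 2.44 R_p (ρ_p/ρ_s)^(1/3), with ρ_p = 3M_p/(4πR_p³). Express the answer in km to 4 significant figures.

1.593 × 10⁵ km

ρ_p = 3M_p/(4πR_p³) = 3 × (6.097 × 10²⁷) / (4π × (1.005 × 10⁸ m)³) = 1434 kg/m³
d_R = 2.44 × 1.005 × 10⁵ km × (1434/5231)^(1/3)
    = 1.593 × 10⁵ km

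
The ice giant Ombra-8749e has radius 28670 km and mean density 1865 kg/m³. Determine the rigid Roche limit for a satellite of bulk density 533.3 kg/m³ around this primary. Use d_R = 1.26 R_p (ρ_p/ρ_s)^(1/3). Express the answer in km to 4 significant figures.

54830 km

d_R = 1.26 × 28670 km × (1865/533.3)^(1/3)
    = 54830 km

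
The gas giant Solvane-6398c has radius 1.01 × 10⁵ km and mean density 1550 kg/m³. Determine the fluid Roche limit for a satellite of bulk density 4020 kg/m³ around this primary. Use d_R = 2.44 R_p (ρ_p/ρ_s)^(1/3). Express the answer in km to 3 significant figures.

1.79 × 10⁵ km

d_R = 2.44 × 1.01 × 10⁵ km × (1550/4020)^(1/3)
    = 1.79 × 10⁵ km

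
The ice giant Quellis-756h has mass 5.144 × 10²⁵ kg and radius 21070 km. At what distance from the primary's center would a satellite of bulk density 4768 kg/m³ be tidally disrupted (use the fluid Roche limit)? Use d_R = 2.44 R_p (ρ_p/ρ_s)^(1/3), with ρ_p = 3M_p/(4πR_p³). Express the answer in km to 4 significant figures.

33450 km

ρ_p = 3M_p/(4πR_p³) = 3 × (5.144 × 10²⁵) / (4π × (2.107 × 10⁷ m)³) = 1313 kg/m³
d_R = 2.44 × 21070 km × (1313/4768)^(1/3)
    = 33450 km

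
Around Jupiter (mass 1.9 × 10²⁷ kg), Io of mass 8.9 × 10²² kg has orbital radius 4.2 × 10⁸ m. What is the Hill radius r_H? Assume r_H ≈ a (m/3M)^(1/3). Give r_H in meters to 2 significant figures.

1.0 × 10⁷ m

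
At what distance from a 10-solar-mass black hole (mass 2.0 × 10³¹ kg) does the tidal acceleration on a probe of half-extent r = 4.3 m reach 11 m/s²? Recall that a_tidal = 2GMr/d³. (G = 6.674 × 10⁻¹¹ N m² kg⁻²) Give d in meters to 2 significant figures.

2GMr/d³ = a_tidal  ⇒  d = (2GMr / a_tidal)^(1/3)
d = (2 × 6.674×10⁻¹¹ × (2.0 × 10³¹) × (4.3) / (11))^(1/3)
  = 1.0 × 10⁷ m

1.0 × 10⁷ m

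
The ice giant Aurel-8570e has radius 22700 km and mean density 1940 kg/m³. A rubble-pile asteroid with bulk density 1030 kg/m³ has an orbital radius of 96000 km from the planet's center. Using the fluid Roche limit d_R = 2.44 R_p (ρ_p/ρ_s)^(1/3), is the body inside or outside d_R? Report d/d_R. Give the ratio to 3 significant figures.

outside; d/d_R ≈ 1.40

d_R = 2.44 × (22700 km) × (1940/1030)^(1/3) = 68400 km
d/d_R = (96000) / (68400) = 1.40
Since d/d_R > 1, the body is outside the Roche limit.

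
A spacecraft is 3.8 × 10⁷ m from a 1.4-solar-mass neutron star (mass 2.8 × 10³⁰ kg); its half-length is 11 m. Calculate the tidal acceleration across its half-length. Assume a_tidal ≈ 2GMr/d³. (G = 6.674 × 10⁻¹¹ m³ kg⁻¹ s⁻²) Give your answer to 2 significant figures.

Δg = 2GMr/d³
   = 2 × (6.674 × 10⁻¹¹) × (2.8 × 10³⁰) × (11) / (3.8 × 10⁷)³
   = 7.5 × 10⁻² m/s²

7.5 × 10⁻² m/s²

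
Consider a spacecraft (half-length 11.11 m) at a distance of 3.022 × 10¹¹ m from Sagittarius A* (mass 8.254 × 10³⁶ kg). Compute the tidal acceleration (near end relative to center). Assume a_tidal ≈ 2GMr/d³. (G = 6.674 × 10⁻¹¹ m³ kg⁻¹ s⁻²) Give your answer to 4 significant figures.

4.435 × 10⁻⁷ m/s²

Differencing GM/(d−r)² and GM/d² to first order in r/d gives 2GMr/d³.
Δg = 2GMr/d³
   = 2 × (6.674 × 10⁻¹¹) × (8.254 × 10³⁶) × (11.11) / (3.022 × 10¹¹)³
   = 4.435 × 10⁻⁷ m/s²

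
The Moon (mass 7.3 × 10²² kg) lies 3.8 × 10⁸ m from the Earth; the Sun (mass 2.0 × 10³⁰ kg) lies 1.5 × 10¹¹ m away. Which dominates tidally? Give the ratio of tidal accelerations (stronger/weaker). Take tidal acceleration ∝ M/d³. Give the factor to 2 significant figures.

The Moon, by a factor of ≈ 2.2

The tide-raising term goes as M/d³ (the gradient of a 1/d² field).
The Moon: (7.3 × 10²²) / (3.8 × 10⁸)³ = 1.330 × 10⁻³
The Sun: (2.0 × 10³⁰) / (1.5 × 10¹¹)³ = 5.926 × 10⁻⁴
Ratio (larger/smaller) = 2.2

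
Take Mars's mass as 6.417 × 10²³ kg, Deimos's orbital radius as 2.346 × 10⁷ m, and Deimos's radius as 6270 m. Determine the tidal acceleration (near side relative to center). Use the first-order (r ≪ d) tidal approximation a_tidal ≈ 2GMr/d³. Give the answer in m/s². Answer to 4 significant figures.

4.159 × 10⁻⁵ m/s²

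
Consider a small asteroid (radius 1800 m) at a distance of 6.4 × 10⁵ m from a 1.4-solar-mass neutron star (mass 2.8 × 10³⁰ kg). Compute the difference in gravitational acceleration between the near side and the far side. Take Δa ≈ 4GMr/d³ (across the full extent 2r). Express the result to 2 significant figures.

5.1 × 10⁶ m/s²

Δa = 4GMr/d³
   = 4 × (6.674 × 10⁻¹¹) × (2.8 × 10³⁰) × (1800) / (6.4 × 10⁵)³
   = 5.1 × 10⁶ m/s²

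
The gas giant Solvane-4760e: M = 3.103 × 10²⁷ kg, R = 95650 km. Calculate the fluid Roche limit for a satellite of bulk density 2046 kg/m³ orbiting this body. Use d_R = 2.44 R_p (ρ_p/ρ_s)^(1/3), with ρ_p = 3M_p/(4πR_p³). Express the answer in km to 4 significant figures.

ρ_p = 3M_p/(4πR_p³) = 3 × (3.103 × 10²⁷) / (4π × (9.565 × 10⁷ m)³) = 846.5 kg/m³
d_R = 2.44 × 95650 km × (846.5/2046)^(1/3)
    = 1.739 × 10⁵ km

1.739 × 10⁵ km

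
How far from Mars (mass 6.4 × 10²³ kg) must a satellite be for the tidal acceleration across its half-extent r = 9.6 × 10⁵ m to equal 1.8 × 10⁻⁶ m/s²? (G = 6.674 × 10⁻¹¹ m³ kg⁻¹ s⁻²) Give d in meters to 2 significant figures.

2GMr/d³ = a_tidal  ⇒  d = (2GMr / a_tidal)^(1/3)
d = (2 × 6.674×10⁻¹¹ × (6.4 × 10²³) × (9.6 × 10⁵) / (1.8 × 10⁻⁶))^(1/3)
  = 3.6 × 10⁸ m

3.6 × 10⁸ m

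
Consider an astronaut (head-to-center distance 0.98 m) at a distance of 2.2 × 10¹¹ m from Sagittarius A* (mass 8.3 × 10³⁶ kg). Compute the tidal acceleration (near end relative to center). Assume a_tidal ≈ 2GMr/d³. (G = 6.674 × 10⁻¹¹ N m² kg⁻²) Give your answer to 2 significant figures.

1.0 × 10⁻⁷ m/s²

Δg = 2GMr/d³
   = 2 × (6.674 × 10⁻¹¹) × (8.3 × 10³⁶) × (0.98) / (2.2 × 10¹¹)³
   = 1.0 × 10⁻⁷ m/s²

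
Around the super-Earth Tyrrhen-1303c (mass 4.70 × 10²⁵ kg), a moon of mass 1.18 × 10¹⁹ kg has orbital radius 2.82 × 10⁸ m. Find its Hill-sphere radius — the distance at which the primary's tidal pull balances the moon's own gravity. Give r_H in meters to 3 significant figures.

1.23 × 10⁶ m

r_H ≈ a (m/3M)^(1/3)
    = (2.82 × 10⁸) × (1.18 × 10¹⁹ / (3 × 4.70 × 10²⁵))^(1/3)
    = 1.23 × 10⁶ m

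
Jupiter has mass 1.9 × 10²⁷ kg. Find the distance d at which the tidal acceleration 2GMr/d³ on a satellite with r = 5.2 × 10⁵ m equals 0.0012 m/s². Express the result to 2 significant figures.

4.8 × 10⁸ m

2GMr/d³ = a_tidal  ⇒  d = (2GMr / a_tidal)^(1/3)
d = (2 × 6.674×10⁻¹¹ × (1.9 × 10²⁷) × (5.2 × 10⁵) / (0.0012))^(1/3)
  = 4.8 × 10⁸ m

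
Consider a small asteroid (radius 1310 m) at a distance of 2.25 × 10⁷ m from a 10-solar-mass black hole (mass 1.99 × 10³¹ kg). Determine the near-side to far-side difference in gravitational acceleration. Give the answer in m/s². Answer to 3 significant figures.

6.11 × 10² m/s²

Δg = 4GMr/d³
   = 4 × (6.674 × 10⁻¹¹) × (1.99 × 10³¹) × (1310) / (2.25 × 10⁷)³
   = 6.11 × 10² m/s²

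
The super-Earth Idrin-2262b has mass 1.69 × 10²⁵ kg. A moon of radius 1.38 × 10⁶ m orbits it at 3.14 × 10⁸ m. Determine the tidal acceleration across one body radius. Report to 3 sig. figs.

1.01 × 10⁻⁴ m/s²

The tidal stretch is the gradient of GM/d² times the body's extent r, hence the 1/d³ dependence.
Δa = 2GMr/d³
   = 2 × (6.674 × 10⁻¹¹) × (1.69 × 10²⁵) × (1.38 × 10⁶) / (3.14 × 10⁸)³
   = 1.01 × 10⁻⁴ m/s²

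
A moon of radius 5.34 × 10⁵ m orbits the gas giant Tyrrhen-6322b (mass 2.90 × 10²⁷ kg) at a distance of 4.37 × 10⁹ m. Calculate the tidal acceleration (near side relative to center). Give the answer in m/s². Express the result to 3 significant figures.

Δg = 2GMr/d³
   = 2 × (6.674 × 10⁻¹¹) × (2.90 × 10²⁷) × (5.34 × 10⁵) / (4.37 × 10⁹)³
   = 2.48 × 10⁻⁶ m/s²

2.48 × 10⁻⁶ m/s²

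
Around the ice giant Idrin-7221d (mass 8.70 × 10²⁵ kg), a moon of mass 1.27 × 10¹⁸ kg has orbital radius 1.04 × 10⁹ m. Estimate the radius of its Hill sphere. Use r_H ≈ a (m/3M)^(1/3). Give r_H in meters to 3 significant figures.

1.76 × 10⁶ m

r_H ≈ a (m/3M)^(1/3)
    = (1.04 × 10⁹) × (1.27 × 10¹⁸ / (3 × 8.70 × 10²⁵))^(1/3)
    = 1.76 × 10⁶ m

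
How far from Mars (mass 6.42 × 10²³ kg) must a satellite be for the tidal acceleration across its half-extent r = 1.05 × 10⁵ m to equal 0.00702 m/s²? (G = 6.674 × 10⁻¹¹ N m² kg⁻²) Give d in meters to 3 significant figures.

1.09 × 10⁷ m

2GMr/d³ = a_tidal  ⇒  d = (2GMr / a_tidal)^(1/3)
d = (2 × 6.674×10⁻¹¹ × (6.42 × 10²³) × (1.05 × 10⁵) / (0.00702))^(1/3)
  = 1.09 × 10⁷ m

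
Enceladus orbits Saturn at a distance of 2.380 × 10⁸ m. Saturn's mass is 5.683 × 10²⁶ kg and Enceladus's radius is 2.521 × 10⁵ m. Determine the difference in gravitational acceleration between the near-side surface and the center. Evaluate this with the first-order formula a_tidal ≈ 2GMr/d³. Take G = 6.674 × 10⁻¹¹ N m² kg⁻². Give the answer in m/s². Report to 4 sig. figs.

1.419 × 10⁻³ m/s²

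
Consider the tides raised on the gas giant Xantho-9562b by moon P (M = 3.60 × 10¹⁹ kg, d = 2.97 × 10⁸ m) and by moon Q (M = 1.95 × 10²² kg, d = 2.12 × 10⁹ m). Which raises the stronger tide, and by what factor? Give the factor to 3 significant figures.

Compare M/d³ for the two perturbers:
Moon P: (3.60 × 10¹⁹) / (2.97 × 10⁸)³ = 1.374 × 10⁻⁶
Moon Q: (1.95 × 10²²) / (2.12 × 10⁹)³ = 2.047 × 10⁻⁶
Ratio (larger/smaller) = 1.49

Moon Q, by a factor of ≈ 1.49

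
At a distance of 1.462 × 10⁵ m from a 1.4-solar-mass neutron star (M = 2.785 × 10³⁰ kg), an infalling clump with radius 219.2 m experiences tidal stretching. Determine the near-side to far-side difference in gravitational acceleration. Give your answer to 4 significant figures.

5.215 × 10⁷ m/s²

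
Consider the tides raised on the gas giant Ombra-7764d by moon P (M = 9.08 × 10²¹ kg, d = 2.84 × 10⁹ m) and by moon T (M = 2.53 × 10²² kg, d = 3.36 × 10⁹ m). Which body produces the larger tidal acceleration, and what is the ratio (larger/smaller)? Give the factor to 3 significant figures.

Moon T, by a factor of ≈ 1.68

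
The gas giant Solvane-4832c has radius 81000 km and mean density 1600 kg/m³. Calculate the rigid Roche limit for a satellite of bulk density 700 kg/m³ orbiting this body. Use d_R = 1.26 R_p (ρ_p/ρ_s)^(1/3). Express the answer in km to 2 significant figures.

1.3 × 10⁵ km

d_R = 1.26 × 81000 km × (1600/700)^(1/3)
    = 1.3 × 10⁵ km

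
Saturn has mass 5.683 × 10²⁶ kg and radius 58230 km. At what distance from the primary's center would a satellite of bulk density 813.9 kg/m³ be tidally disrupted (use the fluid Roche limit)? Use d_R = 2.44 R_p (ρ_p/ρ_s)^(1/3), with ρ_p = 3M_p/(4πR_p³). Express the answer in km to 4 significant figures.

1.343 × 10⁵ km

ρ_p = 3M_p/(4πR_p³) = 3 × (5.683 × 10²⁶) / (4π × (5.823 × 10⁷ m)³) = 687.1 kg/m³
d_R = 2.44 × 58230 km × (687.1/813.9)^(1/3)
    = 1.343 × 10⁵ km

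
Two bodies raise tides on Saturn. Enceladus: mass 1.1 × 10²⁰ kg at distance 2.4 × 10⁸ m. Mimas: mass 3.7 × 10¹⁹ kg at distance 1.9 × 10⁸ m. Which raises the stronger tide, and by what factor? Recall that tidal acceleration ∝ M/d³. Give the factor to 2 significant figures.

Enceladus, by a factor of ≈ 1.5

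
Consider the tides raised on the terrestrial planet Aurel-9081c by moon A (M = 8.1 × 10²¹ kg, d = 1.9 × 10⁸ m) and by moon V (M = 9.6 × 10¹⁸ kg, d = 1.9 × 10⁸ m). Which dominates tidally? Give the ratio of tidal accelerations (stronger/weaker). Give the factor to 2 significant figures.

Moon A, by a factor of ≈ 840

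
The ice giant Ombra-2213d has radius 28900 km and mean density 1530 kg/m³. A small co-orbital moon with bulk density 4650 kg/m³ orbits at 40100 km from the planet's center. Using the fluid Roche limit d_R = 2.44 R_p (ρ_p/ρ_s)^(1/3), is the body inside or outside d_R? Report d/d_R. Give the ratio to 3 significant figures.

inside; d/d_R ≈ 0.824

d_R = 2.44 × (28900 km) × (1530/4650)^(1/3) = 48680 km
d/d_R = (40100) / (48680) = 0.824
Since d/d_R < 1, the body is inside the Roche limit.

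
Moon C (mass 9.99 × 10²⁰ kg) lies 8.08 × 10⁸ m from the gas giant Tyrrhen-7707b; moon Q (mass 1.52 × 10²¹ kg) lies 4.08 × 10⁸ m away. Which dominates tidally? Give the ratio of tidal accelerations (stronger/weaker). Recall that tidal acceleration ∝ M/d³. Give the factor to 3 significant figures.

Moon Q, by a factor of ≈ 11.8

The tide-raising term goes as M/d³ (the gradient of a 1/d² field).
Moon C: (9.99 × 10²⁰) / (8.08 × 10⁸)³ = 1.894 × 10⁻⁶
Moon Q: (1.52 × 10²¹) / (4.08 × 10⁸)³ = 2.238 × 10⁻⁵
Ratio (larger/smaller) = 11.8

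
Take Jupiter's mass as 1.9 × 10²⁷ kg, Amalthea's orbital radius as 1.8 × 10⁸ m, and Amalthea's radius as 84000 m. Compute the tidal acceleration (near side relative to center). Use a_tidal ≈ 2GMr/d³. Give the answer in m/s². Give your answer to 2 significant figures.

3.7 × 10⁻³ m/s²

Differencing GM/(d−r)² and GM/d² to first order in r/d gives 2GMr/d³.
a_tidal = 2GMr/d³
        = 2 × (6.674 × 10⁻¹¹) × (1.9 × 10²⁷) × (84000) / (1.8 × 10⁸)³
        = 3.7 × 10⁻³ m/s²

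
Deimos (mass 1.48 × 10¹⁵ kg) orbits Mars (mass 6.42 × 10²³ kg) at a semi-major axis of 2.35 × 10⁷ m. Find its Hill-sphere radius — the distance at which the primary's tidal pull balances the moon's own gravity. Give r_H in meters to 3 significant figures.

2.15 × 10⁴ m

r_H ≈ a (m/3M)^(1/3)
    = (2.35 × 10⁷) × (1.48 × 10¹⁵ / (3 × 6.42 × 10²³))^(1/3)
    = 2.15 × 10⁴ m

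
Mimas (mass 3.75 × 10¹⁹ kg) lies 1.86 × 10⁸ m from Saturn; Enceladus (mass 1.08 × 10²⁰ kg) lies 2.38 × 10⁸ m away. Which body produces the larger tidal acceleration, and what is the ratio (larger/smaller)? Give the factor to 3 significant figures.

Compare M/d³ for the two perturbers:
Mimas: (3.75 × 10¹⁹) / (1.86 × 10⁸)³ = 5.828 × 10⁻⁶
Enceladus: (1.08 × 10²⁰) / (2.38 × 10⁸)³ = 8.011 × 10⁻⁶
Ratio (larger/smaller) = 1.37

Enceladus, by a factor of ≈ 1.37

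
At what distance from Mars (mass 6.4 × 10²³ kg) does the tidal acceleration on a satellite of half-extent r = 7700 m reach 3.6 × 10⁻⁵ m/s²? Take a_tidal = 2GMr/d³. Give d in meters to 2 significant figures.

2.6 × 10⁷ m

2GMr/d³ = a_tidal  ⇒  d = (2GMr / a_tidal)^(1/3)
d = (2 × 6.674×10⁻¹¹ × (6.4 × 10²³) × (7700) / (3.6 × 10⁻⁵))^(1/3)
  = 2.6 × 10⁷ m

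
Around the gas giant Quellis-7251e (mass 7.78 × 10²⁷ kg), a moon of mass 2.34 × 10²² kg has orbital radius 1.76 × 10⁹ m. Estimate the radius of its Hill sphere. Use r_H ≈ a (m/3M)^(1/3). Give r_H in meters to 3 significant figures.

1.76 × 10⁷ m

r_H ≈ a (m/3M)^(1/3)
    = (1.76 × 10⁹) × (2.34 × 10²² / (3 × 7.78 × 10²⁷))^(1/3)
    = 1.76 × 10⁷ m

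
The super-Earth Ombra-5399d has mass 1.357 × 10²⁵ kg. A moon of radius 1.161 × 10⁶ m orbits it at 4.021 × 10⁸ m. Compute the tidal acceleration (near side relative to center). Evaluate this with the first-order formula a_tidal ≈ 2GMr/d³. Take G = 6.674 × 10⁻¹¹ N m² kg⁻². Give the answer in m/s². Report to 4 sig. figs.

Since r ≪ d, expand the inverse-square field across one radius to get the leading 2GMr/d³ term.
Δg = 2GMr/d³
   = 2 × (6.674 × 10⁻¹¹) × (1.357 × 10²⁵) × (1.161 × 10⁶) / (4.021 × 10⁸)³
   = 3.235 × 10⁻⁵ m/s²

3.235 × 10⁻⁵ m/s²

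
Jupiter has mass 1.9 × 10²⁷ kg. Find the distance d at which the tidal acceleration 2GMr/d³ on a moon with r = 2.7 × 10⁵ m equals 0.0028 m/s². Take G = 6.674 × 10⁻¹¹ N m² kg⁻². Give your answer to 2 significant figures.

2.9 × 10⁸ m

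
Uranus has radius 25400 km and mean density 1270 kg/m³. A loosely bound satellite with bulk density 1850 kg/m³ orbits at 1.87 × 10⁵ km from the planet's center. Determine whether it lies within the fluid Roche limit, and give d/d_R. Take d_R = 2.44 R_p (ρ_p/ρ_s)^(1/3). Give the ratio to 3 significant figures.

outside; d/d_R ≈ 3.42

d_R = 2.44 × (25400 km) × (1270/1850)^(1/3) = 54670 km
d/d_R = (1.87 × 10⁵) / (54670) = 3.42
Since d/d_R > 1, the body is outside the Roche limit.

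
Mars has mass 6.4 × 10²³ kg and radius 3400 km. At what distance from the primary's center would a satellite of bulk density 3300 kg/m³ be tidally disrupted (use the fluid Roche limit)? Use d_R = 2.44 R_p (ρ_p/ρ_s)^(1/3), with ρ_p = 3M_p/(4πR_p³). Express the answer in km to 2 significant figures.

8800 km

ρ_p = 3M_p/(4πR_p³) = 3 × (6.4 × 10²³) / (4π × (3.4 × 10⁶ m)³) = 3900 kg/m³
d_R = 2.44 × 3400 km × (3900/3300)^(1/3)
    = 8800 km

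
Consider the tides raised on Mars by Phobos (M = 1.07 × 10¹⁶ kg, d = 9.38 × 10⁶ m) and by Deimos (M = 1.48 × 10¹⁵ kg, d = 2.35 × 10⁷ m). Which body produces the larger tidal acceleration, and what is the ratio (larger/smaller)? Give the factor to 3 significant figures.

Phobos, by a factor of ≈ 114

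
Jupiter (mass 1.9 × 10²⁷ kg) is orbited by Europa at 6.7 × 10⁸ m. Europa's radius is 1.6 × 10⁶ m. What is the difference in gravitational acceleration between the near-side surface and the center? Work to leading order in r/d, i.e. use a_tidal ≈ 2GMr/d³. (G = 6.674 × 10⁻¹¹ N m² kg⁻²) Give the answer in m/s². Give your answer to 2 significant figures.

1.3 × 10⁻³ m/s²

Δg = 2GMr/d³
   = 2 × (6.674 × 10⁻¹¹) × (1.9 × 10²⁷) × (1.6 × 10⁶) / (6.7 × 10⁸)³
   = 1.3 × 10⁻³ m/s²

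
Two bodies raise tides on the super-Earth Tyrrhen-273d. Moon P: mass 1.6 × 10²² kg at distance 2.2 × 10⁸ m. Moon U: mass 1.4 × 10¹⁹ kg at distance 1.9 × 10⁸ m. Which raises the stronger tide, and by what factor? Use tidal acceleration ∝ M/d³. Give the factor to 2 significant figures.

Tidal acceleration ∝ M/d³, so compare M/d³ for each.
Moon P: (1.6 × 10²²) / (2.2 × 10⁸)³ = 1.503 × 10⁻³
Moon U: (1.4 × 10¹⁹) / (1.9 × 10⁸)³ = 2.041 × 10⁻⁶
Ratio (larger/smaller) = 740

Moon P, by a factor of ≈ 740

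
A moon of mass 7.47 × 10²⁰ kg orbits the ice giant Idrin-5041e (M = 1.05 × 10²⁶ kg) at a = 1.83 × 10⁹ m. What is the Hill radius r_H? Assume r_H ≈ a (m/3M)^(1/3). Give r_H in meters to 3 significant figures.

2.44 × 10⁷ m

r_H ≈ a (m/3M)^(1/3)
    = (1.83 × 10⁹) × (7.47 × 10²⁰ / (3 × 1.05 × 10²⁶))^(1/3)
    = 2.44 × 10⁷ m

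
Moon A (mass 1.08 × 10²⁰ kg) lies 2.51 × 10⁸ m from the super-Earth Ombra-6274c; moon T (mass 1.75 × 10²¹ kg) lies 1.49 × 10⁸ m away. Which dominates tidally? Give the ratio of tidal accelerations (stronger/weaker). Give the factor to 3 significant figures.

Moon T, by a factor of ≈ 77.5

The tide-raising term goes as M/d³ (the gradient of a 1/d² field).
Moon A: (1.08 × 10²⁰) / (2.51 × 10⁸)³ = 6.830 × 10⁻⁶
Moon T: (1.75 × 10²¹) / (1.49 × 10⁸)³ = 5.290 × 10⁻⁴
Ratio (larger/smaller) = 77.5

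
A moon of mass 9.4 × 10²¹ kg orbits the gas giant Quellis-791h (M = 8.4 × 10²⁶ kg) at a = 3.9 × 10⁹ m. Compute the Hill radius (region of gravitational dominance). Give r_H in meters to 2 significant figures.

r_H ≈ a (m/3M)^(1/3)
    = (3.9 × 10⁹) × (9.4 × 10²¹ / (3 × 8.4 × 10²⁶))^(1/3)
    = 6.0 × 10⁷ m

6.0 × 10⁷ m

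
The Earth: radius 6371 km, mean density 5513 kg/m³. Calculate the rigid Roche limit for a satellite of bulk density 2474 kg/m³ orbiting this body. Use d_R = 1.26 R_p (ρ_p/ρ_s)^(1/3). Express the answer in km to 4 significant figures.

d_R = 1.26 × 6371 km × (5513/2474)^(1/3)
    = 10490 km

10490 km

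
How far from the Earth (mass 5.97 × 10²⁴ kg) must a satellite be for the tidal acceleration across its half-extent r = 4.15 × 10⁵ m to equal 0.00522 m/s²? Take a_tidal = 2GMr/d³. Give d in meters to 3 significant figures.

2GMr/d³ = a_tidal  ⇒  d = (2GMr / a_tidal)^(1/3)
d = (2 × 6.674×10⁻¹¹ × (5.97 × 10²⁴) × (4.15 × 10⁵) / (0.00522))^(1/3)
  = 3.99 × 10⁷ m

3.99 × 10⁷ m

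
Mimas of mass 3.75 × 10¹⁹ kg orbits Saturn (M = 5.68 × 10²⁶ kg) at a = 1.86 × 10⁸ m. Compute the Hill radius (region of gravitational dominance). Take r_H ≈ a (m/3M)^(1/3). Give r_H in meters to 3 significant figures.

5.21 × 10⁵ m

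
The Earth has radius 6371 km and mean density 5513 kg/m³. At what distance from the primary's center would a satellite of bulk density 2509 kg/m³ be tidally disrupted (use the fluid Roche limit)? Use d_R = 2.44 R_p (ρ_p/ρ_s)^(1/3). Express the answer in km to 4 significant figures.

d_R = 2.44 × 6371 km × (5513/2509)^(1/3)
    = 20210 km

20210 km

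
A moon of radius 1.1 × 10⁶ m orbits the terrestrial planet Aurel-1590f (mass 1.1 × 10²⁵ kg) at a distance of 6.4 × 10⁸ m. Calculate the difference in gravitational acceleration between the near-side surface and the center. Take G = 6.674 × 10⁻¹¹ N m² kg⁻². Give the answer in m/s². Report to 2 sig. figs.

6.2 × 10⁻⁶ m/s²

Δg = 2GMr/d³
   = 2 × (6.674 × 10⁻¹¹) × (1.1 × 10²⁵) × (1.1 × 10⁶) / (6.4 × 10⁸)³
   = 6.2 × 10⁻⁶ m/s²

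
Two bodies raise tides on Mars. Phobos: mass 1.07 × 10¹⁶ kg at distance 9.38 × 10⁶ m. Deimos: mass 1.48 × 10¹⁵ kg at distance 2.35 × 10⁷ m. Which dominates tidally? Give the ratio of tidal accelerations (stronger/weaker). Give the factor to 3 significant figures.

Compare M/d³ for the two perturbers:
Phobos: (1.07 × 10¹⁶) / (9.38 × 10⁶)³ = 1.297 × 10⁻⁵
Deimos: (1.48 × 10¹⁵) / (2.35 × 10⁷)³ = 1.140 × 10⁻⁷
Ratio (larger/smaller) = 114

Phobos, by a factor of ≈ 114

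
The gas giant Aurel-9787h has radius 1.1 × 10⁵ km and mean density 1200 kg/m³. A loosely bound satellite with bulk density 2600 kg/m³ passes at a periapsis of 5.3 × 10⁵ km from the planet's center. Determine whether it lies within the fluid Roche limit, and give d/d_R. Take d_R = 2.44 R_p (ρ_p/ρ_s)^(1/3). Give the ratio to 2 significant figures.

outside; d/d_R ≈ 2.6

d_R = 2.44 × (1.1 × 10⁵ km) × (1200/2600)^(1/3) = 2.074 × 10⁵ km
d/d_R = (5.3 × 10⁵) / (2.074 × 10⁵) = 2.6
Since d/d_R > 1, the body is outside the Roche limit.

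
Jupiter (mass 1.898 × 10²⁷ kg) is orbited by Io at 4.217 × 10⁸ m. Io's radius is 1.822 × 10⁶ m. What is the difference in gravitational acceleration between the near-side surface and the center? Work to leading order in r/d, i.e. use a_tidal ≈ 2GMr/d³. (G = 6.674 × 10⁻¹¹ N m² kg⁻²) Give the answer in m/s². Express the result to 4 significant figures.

a_tidal = 2GMr/d³
        = 2 × (6.674 × 10⁻¹¹) × (1.898 × 10²⁷) × (1.822 × 10⁶) / (4.217 × 10⁸)³
        = 6.155 × 10⁻³ m/s²

6.155 × 10⁻³ m/s²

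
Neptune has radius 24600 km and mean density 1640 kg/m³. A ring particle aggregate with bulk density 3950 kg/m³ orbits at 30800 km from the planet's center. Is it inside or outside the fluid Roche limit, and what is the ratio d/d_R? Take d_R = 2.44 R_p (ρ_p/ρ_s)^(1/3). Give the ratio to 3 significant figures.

inside; d/d_R ≈ 0.688

d_R = 2.44 × (24600 km) × (1640/3950)^(1/3) = 44780 km
d/d_R = (30800) / (44780) = 0.688
Since d/d_R < 1, the body is inside the Roche limit.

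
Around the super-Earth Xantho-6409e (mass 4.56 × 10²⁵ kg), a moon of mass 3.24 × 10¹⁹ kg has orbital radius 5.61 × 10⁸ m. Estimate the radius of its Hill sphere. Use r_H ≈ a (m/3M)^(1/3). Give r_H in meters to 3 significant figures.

r_H ≈ a (m/3M)^(1/3)
    = (5.61 × 10⁸) × (3.24 × 10¹⁹ / (3 × 4.56 × 10²⁵))^(1/3)
    = 3.47 × 10⁶ m

3.47 × 10⁶ m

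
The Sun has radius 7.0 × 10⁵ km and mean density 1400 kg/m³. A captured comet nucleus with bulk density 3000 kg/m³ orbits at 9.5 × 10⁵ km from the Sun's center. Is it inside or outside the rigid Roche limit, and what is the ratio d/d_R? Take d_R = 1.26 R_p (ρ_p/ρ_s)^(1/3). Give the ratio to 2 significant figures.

d_R = 1.26 × (7.0 × 10⁵ km) × (1400/3000)^(1/3) = 6.841 × 10⁵ km
d/d_R = (9.5 × 10⁵) / (6.841 × 10⁵) = 1.4
Since d/d_R > 1, the body is outside the Roche limit.

outside; d/d_R ≈ 1.4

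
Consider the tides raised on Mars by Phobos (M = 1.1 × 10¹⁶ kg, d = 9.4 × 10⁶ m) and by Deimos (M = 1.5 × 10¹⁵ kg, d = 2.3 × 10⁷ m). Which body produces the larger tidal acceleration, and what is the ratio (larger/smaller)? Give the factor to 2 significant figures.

Tidal stretch scales as M/d³; compute that for each body.
Phobos: (1.1 × 10¹⁶) / (9.4 × 10⁶)³ = 1.324 × 10⁻⁵
Deimos: (1.5 × 10¹⁵) / (2.3 × 10⁷)³ = 1.233 × 10⁻⁷
Ratio (larger/smaller) = 110

Phobos, by a factor of ≈ 110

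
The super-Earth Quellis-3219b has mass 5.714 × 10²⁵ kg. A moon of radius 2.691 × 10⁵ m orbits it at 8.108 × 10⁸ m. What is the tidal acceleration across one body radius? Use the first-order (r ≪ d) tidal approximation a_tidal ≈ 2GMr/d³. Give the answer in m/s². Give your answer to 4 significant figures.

3.851 × 10⁻⁶ m/s²

Δg = 2GMr/d³
   = 2 × (6.674 × 10⁻¹¹) × (5.714 × 10²⁵) × (2.691 × 10⁵) / (8.108 × 10⁸)³
   = 3.851 × 10⁻⁶ m/s²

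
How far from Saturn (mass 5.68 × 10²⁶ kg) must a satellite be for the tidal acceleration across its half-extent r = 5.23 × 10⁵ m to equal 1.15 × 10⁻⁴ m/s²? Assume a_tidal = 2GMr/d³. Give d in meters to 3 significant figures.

2GMr/d³ = a_tidal  ⇒  d = (2GMr / a_tidal)^(1/3)
d = (2 × 6.674×10⁻¹¹ × (5.68 × 10²⁶) × (5.23 × 10⁵) / (1.15 × 10⁻⁴))^(1/3)
  = 7.01 × 10⁸ m

7.01 × 10⁸ m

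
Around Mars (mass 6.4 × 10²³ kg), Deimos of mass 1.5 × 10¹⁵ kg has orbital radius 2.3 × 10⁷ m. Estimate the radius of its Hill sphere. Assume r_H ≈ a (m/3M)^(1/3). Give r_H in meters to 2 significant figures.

2.1 × 10⁴ m

r_H ≈ a (m/3M)^(1/3)
    = (2.3 × 10⁷) × (1.5 × 10¹⁵ / (3 × 6.4 × 10²³))^(1/3)
    = 2.1 × 10⁴ m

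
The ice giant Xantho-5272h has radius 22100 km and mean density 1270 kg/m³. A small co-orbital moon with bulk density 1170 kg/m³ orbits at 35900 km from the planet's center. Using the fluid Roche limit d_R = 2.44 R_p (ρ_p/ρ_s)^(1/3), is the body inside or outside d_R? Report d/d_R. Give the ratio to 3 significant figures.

d_R = 2.44 × (22100 km) × (1270/1170)^(1/3) = 55420 km
d/d_R = (35900) / (55420) = 0.648
Since d/d_R < 1, the body is inside the Roche limit.

inside; d/d_R ≈ 0.648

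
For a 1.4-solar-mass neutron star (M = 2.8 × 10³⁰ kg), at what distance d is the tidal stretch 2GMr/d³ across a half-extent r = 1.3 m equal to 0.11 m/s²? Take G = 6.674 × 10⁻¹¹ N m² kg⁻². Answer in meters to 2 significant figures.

1.6 × 10⁷ m

2GMr/d³ = a_tidal  ⇒  d = (2GMr / a_tidal)^(1/3)
d = (2 × 6.674×10⁻¹¹ × (2.8 × 10³⁰) × (1.3) / (0.11))^(1/3)
  = 1.6 × 10⁷ m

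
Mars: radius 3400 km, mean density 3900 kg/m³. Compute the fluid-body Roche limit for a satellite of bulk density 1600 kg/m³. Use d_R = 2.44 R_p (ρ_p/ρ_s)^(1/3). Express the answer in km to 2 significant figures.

d_R = 2.44 × 3400 km × (3900/1600)^(1/3)
    = 11000 km

11000 km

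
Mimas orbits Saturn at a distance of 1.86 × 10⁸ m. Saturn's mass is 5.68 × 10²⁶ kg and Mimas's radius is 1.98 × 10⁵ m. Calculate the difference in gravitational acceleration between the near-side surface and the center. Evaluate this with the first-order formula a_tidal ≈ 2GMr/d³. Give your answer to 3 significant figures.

The tidal stretch is the gradient of GM/d² times the body's extent r, hence the 1/d³ dependence.
Δa = 2GMr/d³
   = 2 × (6.674 × 10⁻¹¹) × (5.68 × 10²⁶) × (1.98 × 10⁵) / (1.86 × 10⁸)³
   = 2.33 × 10⁻³ m/s²

2.33 × 10⁻³ m/s²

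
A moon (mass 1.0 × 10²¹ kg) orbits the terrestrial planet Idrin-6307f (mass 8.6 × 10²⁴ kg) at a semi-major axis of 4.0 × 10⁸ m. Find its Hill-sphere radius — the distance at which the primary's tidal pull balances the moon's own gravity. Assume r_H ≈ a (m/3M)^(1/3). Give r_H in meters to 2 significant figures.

1.4 × 10⁷ m

r_H ≈ a (m/3M)^(1/3)
    = (4.0 × 10⁸) × (1.0 × 10²¹ / (3 × 8.6 × 10²⁴))^(1/3)
    = 1.4 × 10⁷ m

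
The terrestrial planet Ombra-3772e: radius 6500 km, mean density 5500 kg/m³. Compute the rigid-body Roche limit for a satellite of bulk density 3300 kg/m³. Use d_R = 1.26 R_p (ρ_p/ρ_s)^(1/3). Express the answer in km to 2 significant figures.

9700 km

d_R = 1.26 × 6500 km × (5500/3300)^(1/3)
    = 9700 km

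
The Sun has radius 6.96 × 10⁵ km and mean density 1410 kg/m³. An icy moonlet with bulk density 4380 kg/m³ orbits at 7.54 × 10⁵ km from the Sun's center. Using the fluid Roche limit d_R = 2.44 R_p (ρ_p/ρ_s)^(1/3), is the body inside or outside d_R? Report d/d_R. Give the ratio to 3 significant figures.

d_R = 2.44 × (6.96 × 10⁵ km) × (1410/4380)^(1/3) = 1.164 × 10⁶ km
d/d_R = (7.54 × 10⁵) / (1.164 × 10⁶) = 0.648
Since d/d_R < 1, the body is inside the Roche limit.

inside; d/d_R ≈ 0.648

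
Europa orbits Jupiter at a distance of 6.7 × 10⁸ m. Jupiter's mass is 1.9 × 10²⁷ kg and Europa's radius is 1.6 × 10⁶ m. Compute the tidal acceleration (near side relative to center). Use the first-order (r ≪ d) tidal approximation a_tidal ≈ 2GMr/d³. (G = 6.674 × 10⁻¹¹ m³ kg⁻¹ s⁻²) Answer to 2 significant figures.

Differencing GM/(d−r)² and GM/d² to first order in r/d gives 2GMr/d³.
Δg = 2GMr/d³
   = 2 × (6.674 × 10⁻¹¹) × (1.9 × 10²⁷) × (1.6 × 10⁶) / (6.7 × 10⁸)³
   = 1.3 × 10⁻³ m/s²

1.3 × 10⁻³ m/s²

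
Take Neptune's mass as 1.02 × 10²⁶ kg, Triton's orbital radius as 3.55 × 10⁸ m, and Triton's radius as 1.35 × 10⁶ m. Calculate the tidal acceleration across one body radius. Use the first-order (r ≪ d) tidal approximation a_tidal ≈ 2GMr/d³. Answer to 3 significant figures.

4.11 × 10⁻⁴ m/s²

Differencing GM/(d−r)² and GM/d² to first order in r/d gives 2GMr/d³.
a_tidal = 2GMr/d³
        = 2 × (6.674 × 10⁻¹¹) × (1.02 × 10²⁶) × (1.35 × 10⁶) / (3.55 × 10⁸)³
        = 4.11 × 10⁻⁴ m/s²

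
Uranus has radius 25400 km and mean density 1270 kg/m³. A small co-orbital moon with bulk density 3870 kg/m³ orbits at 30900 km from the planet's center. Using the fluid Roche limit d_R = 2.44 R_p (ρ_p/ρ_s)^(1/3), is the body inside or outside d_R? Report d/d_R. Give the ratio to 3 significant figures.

inside; d/d_R ≈ 0.723

d_R = 2.44 × (25400 km) × (1270/3870)^(1/3) = 42750 km
d/d_R = (30900) / (42750) = 0.723
Since d/d_R < 1, the body is inside the Roche limit.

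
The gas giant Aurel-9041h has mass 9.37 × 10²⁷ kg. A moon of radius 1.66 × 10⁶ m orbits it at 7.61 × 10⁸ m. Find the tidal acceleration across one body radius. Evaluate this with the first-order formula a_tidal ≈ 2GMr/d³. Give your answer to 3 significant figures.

4.71 × 10⁻³ m/s²

a_tidal = 2GMr/d³
        = 2 × (6.674 × 10⁻¹¹) × (9.37 × 10²⁷) × (1.66 × 10⁶) / (7.61 × 10⁸)³
        = 4.71 × 10⁻³ m/s²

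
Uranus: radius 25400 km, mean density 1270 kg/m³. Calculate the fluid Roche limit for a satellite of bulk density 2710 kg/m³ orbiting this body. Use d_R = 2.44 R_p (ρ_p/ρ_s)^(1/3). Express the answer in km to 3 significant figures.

48100 km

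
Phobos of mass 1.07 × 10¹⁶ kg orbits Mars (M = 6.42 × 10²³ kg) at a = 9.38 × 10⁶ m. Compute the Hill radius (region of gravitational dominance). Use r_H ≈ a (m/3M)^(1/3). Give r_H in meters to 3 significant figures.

r_H ≈ a (m/3M)^(1/3)
    = (9.38 × 10⁶) × (1.07 × 10¹⁶ / (3 × 6.42 × 10²³))^(1/3)
    = 1.66 × 10⁴ m

1.66 × 10⁴ m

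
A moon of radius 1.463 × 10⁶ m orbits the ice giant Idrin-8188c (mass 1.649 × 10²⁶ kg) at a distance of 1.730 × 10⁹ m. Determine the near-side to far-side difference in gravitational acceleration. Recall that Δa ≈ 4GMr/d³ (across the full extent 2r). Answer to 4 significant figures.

Differencing GM/(d−r)² and GM/(d+r)² to first order in r/d gives 4GMr/d³.
Δa = 4GMr/d³
   = 4 × (6.674 × 10⁻¹¹) × (1.649 × 10²⁶) × (1.463 × 10⁶) / (1.730 × 10⁹)³
   = 1.244 × 10⁻⁵ m/s²

1.244 × 10⁻⁵ m/s²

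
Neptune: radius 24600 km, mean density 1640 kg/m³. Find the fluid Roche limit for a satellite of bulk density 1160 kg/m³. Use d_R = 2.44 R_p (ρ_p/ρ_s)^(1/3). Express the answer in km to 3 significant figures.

d_R = 2.44 × 24600 km × (1640/1160)^(1/3)
    = 67400 km

67400 km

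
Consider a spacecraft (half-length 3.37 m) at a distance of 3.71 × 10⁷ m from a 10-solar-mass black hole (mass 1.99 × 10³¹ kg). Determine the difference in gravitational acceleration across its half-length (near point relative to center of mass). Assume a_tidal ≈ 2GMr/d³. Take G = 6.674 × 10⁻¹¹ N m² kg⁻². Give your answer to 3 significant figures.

1.75 × 10⁻¹ m/s²

Δg = 2GMr/d³
   = 2 × (6.674 × 10⁻¹¹) × (1.99 × 10³¹) × (3.37) / (3.71 × 10⁷)³
   = 1.75 × 10⁻¹ m/s²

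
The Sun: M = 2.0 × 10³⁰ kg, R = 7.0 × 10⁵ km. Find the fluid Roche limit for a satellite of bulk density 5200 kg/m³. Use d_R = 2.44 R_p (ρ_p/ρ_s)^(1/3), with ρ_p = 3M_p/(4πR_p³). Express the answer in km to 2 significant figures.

1.1 × 10⁶ km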